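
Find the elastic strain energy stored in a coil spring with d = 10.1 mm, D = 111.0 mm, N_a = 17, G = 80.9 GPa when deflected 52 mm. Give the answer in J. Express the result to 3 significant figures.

k = Gd⁴/(8D³N_a) = (80.9×10³)(10.1⁴)/(8·111.0³·17) = 4.5261 N/mm
U = ½kδ² = 0.5 × 4.5261 × 52² = 6119.3 N·mm = 6.1193 J

6.12 J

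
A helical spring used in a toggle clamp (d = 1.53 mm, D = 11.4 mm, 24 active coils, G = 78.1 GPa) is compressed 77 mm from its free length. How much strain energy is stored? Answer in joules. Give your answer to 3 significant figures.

k = Gd⁴/(8D³N_a) = (78.1×10³)(1.53⁴)/(8·11.4³·24) = 1.5045 N/mm
U = ½kδ² = 0.5 × 1.5045 × 77² = 4460.2 N·mm = 4.4602 J

4.46 J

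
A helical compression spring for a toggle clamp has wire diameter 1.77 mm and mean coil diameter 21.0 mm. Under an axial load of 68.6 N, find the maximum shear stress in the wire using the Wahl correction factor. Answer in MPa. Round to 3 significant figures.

Spring index C = D/d = 21.0/1.77 = 11.8644
K_W = (4C−1)/(4C−4) + 0.615/C = 46.458/43.458 + 0.0518 = 1.1209
τ₀ = 8FD/(πd³) = 8·68.6·21.0/(π·1.77³) = 11524.8/17.421 = 661.55 MPa
τ_max = K·τ₀ = 1.1209 × 661.55 = 741.51 MPa

742 MPa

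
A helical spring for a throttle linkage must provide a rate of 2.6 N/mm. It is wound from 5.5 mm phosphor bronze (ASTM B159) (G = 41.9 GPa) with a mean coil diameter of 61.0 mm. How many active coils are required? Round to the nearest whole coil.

N_a = Gd⁴/(8D³k) = (41.9×10³ × 5.5⁴)/(8 × 61.0³ × 2.6)
    = 3.83411e+07 / 4.7212e+06 = 8.121 → 8 coils

8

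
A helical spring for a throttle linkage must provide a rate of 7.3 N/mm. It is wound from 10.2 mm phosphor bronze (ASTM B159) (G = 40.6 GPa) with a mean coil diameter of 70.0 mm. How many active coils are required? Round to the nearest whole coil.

22

N_a = Gd⁴/(8D³k) = (40.6×10³ × 10.2⁴)/(8 × 70.0³ × 7.3)
    = 4.39467e+08 / 2.00312e+07 = 21.94 → 22 coils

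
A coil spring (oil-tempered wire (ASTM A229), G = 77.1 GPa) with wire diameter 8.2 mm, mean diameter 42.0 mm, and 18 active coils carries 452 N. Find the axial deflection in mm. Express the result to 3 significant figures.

13.8 mm

k = Gd⁴/(8D³N_a) = (77.1×10³)(8.2⁴)/(8·42.0³·18) = 32.674 N/mm
δ = F/k = 452 / 32.674 = 13.834 mm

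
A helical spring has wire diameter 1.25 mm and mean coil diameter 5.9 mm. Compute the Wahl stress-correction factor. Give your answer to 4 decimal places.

1.3319

C = D/d = 5.9/1.25 = 4.7200
K_W = (4C−1)/(4C−4) + 0.615/C = 17.880/14.880 + 0.1303 = 1.3319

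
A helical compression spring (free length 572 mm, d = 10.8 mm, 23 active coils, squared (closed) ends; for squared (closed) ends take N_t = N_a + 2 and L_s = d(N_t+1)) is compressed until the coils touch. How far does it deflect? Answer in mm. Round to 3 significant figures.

291 mm

N_t = 25; L_s = 10.8·26 = 280.8 mm
δ_solid = L₀ − L_s = 572 − 280.8 = 291.2 mm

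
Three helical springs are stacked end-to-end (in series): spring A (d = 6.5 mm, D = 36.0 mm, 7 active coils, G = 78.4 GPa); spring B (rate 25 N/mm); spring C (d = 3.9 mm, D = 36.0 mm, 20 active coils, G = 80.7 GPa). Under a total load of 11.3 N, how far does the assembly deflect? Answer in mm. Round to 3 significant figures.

k_A = Gd⁴/(8D³N_a) = (78.4×10³)(6.5⁴)/(8·36.0³·7) = 53.564 N/mm
k_C = Gd⁴/(8D³N_a) = (80.7×10³)(3.9⁴)/(8·36.0³·20) = 2.5009 N/mm
Series: 1/k_eq = 1/53.564 + 1/25 + 1/2.5009 = 0.45852; k_eq = 2.1809 N/mm
δ = F/k_eq = 11.3/2.1809 = 5.1813 mm

5.18 mm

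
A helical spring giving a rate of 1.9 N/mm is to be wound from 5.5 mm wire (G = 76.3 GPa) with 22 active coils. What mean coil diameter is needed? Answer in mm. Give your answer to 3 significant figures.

59.3 mm

D = (Gd⁴/(8N_a·k))^(1/3) = (76.3×10³·5.5⁴/(8·22·1.9))^(1/3)
  = (208790)^(1/3) = 59.3248 mm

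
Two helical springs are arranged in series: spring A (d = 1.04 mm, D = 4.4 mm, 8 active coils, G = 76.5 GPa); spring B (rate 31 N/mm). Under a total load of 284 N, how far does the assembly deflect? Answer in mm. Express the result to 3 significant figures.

k_A = Gd⁴/(8D³N_a) = (76.5×10³)(1.04⁴)/(8·4.4³·8) = 16.416 N/mm
Series: 1/k_eq = 1/16.416 + 1/31 = 0.093176; k_eq = 10.732 N/mm
δ = F/k_eq = 284/10.732 = 26.462 mm

26.5 mm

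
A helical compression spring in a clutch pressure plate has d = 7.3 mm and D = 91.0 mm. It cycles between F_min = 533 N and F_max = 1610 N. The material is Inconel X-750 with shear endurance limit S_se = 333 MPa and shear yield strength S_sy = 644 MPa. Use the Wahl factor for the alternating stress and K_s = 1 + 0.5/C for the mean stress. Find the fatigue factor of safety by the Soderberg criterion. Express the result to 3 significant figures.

0.475

C = D/d = 91.0/7.3 = 12.4658; K_W = (4C−1)/(4C−4)+0.615/C = 1.1147; K_s = 1+0.5/C = 1.0401
F_a = (F_max−F_min)/2 = 538.5 N; F_m = (F_max+F_min)/2 = 1071.5 N
τ_a = K_W·8F_aD/(πd³) = 1.1147 × 320.77 = 357.58 MPa
τ_m = K_s·8F_mD/(πd³) = 1.0401 × 638.27 = 663.87 MPa
Soderberg: 1/n_f = τ_a/S_se + τ_m/S_sy = 357.58/333 + 663.87/644 = 1.07382 + 1.03086 = 2.1047
n_f = 1/2.1047 = 0.4751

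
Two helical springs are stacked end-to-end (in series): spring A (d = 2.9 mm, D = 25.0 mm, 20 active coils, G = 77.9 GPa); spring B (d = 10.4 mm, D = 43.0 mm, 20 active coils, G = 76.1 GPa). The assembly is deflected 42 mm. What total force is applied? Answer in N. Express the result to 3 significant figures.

k_A = Gd⁴/(8D³N_a) = (77.9×10³)(2.9⁴)/(8·25.0³·20) = 2.2039 N/mm
k_B = Gd⁴/(8D³N_a) = (76.1×10³)(10.4⁴)/(8·43.0³·20) = 69.983 N/mm
Series: 1/k_eq = 1/2.2039 + 1/69.983 = 0.46803; k_eq = 2.1366 N/mm
F = k_eq·δ = 2.1366·42 = 89.737 N

89.7 N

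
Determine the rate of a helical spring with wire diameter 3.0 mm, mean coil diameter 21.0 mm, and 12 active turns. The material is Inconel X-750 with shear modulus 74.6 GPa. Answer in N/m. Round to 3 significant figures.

6800 N/m

k = Gd⁴/(8D³N_a) = (74.6×10³ × 3.0⁴) / (8 × 21.0³ × 12)
  = 6.0426e+06 / 889056 = 6.7966 N/mm = 6796.6 N/m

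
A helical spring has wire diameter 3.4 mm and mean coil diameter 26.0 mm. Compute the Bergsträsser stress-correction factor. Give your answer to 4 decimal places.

C = D/d = 26.0/3.4 = 7.6471
K_B = (4C+2)/(4C−3) = 32.588/27.588 = 1.1812

1.1812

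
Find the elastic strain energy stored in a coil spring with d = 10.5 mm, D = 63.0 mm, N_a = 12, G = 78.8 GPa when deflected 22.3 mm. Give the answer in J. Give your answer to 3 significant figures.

k = Gd⁴/(8D³N_a) = (78.8×10³)(10.5⁴)/(8·63.0³·12) = 39.902 N/mm
U = ½kδ² = 0.5 × 39.902 × 22.3² = 9921.3 N·mm = 9.9213 J

9.92 J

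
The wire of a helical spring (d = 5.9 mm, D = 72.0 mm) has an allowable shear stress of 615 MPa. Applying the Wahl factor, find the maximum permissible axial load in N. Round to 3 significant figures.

C = D/d = 72.0/5.9 = 12.2034
K_W = (4C−1)/(4C−4) + 0.615/C = 47.814/44.814 + 0.0504 = 1.1173
τ_max = K·8FD/(πd³) → F_max = τ_allow·πd³/(8DK)
F_max = 615·π·5.9³/(8·72.0·1.1173) = 3.9681e+05/643.59 = 616.56 N

617 N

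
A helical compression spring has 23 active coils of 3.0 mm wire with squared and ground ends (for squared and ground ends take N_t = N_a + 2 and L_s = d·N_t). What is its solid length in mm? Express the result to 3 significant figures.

squared and ground ends: N_t = N_a + 2 = 23 + 2 = 25
L_s = d·N_t = 3.0 × 25 = 75 mm

75.0 mm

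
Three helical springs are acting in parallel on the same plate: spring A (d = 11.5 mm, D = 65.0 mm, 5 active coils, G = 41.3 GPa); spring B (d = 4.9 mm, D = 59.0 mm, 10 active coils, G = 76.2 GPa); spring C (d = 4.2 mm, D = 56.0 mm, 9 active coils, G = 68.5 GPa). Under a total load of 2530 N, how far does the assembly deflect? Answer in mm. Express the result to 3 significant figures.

36.1 mm

k_A = Gd⁴/(8D³N_a) = (41.3×10³)(11.5⁴)/(8·65.0³·5) = 65.757 N/mm
k_B = Gd⁴/(8D³N_a) = (76.2×10³)(4.9⁴)/(8·59.0³·10) = 2.6736 N/mm
k_C = Gd⁴/(8D³N_a) = (68.5×10³)(4.2⁴)/(8·56.0³·9) = 1.6857 N/mm
Parallel: k_eq = 65.757 + 2.6736 + 1.6857 = 70.116 N/mm
δ = F/k_eq = 2530/70.116 = 36.083 mm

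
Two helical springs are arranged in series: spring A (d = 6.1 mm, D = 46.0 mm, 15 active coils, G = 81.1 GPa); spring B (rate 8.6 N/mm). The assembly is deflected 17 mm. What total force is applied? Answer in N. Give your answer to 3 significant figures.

k_A = Gd⁴/(8D³N_a) = (81.1×10³)(6.1⁴)/(8·46.0³·15) = 9.6136 N/mm
Series: 1/k_eq = 1/9.6136 + 1/8.6 = 0.2203; k_eq = 4.5393 N/mm
F = k_eq·δ = 4.5393·17 = 77.168 N

77.2 N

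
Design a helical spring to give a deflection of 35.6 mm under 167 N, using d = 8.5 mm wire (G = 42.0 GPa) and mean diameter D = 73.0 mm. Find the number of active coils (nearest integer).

15

Required rate k = F/δ = 167/35.6 = 4.691 N/mm
N_a = Gd⁴/(8D³k) = (42.0×10³ × 8.5⁴)/(8 × 73.0³ × 4.691)
    = 2.19243e+08 / 1.45991e+07 = 15.02 → 15 coils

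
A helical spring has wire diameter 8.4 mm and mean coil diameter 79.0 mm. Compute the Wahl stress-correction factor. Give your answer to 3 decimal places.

C = D/d = 79.0/8.4 = 9.4048
K_W = (4C−1)/(4C−4) + 0.615/C = 36.619/33.619 + 0.0654 = 1.1546

1.155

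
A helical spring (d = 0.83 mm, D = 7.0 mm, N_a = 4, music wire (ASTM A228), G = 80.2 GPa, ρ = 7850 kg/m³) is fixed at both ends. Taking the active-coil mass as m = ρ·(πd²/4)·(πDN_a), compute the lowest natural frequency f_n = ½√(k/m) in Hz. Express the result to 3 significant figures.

k = Gd⁴/(8D³N_a) = (80.2×10³)(0.83⁴)/(8·7.0³·4) = 3.4677 N/mm = 3467.7 N/m
Wire length L = πDN_a = π·7.0·4 = 87.965 mm
m = ρ·(πd²/4)·L = 7850 × 0.54106×10⁻⁶ m² × 0.087965 m = 0.00037361 kg
f_n = ½√(k/m) = 0.5·√(3467.7/0.00037361) = 0.5·√(9.2815e+06) = 1523.3 Hz

1520 Hz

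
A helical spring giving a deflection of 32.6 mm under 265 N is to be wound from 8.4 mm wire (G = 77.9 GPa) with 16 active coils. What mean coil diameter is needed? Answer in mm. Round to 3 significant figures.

Required rate k = F/δ = 265/32.6 = 8.1288 N/mm
D = (Gd⁴/(8N_a·k))^(1/3) = (77.9×10³·8.4⁴/(8·16·8.1288))^(1/3)
  = (372749)^(1/3) = 71.9679 mm

72.0 mm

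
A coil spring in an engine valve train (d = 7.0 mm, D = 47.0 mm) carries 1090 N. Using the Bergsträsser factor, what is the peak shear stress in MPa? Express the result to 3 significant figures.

Spring index C = D/d = 47.0/7.0 = 6.7143
K_B = (4C+2)/(4C−3) = 28.857/23.857 = 1.2096
τ₀ = 8FD/(πd³) = 8·1090·47.0/(π·7.0³) = 409840/1077.6 = 380.34 MPa
τ_max = K·τ₀ = 1.2096 × 380.34 = 460.05 MPa

460 MPa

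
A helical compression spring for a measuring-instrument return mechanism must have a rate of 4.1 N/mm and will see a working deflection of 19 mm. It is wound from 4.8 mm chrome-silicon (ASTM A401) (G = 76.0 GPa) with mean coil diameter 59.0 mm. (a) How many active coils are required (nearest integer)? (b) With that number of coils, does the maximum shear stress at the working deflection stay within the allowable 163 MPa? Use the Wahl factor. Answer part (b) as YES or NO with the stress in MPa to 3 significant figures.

N_a = Gd⁴/(8D³k) = (76.0×10³)(4.8⁴)/(8·59.0³·4.1) = 5.989 → N_a = 6
Actual rate k = Gd⁴/(8D³·6) = 4.0924 N/mm
Working load F = kδ = 4.0924·19 = 77.756 N
C = 59.0/4.8 = 12.2917; K_W = (4C−1)/(4C−4)+0.615/C = 1.1165
τ_max = K_W·8FD/(πd³) = 1.1165·105.63 = 117.94 MPa
τ_max ≤ 163 MPa → acceptable

(a) 6 coils; (b) YES, τ_max = 118 MPa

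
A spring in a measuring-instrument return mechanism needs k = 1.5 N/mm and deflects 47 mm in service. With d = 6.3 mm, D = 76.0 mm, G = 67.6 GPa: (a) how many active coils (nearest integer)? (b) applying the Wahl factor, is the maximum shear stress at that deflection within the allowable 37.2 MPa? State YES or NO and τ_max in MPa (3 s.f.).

N_a = Gd⁴/(8D³k) = (67.6×10³)(6.3⁴)/(8·76.0³·1.5) = 20.22 → N_a = 20
Actual rate k = Gd⁴/(8D³·20) = 1.5162 N/mm
Working load F = kδ = 1.5162·47 = 71.26 N
C = 76.0/6.3 = 12.0635; K_W = (4C−1)/(4C−4)+0.615/C = 1.1188
τ_max = K_W·8FD/(πd³) = 1.1188·55.154 = 61.705 MPa
τ_max > 37.2 MPa → exceeds allowable

(a) 20 coils; (b) NO, τ_max = 61.7 MPa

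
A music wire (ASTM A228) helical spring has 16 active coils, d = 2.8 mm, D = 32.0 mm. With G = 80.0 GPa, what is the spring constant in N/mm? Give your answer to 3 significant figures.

k = Gd⁴/(8D³N_a) = (80.0×10³ × 2.8⁴) / (8 × 32.0³ × 16)
  = 4.91725e+06 / 4.1943e+06 = 1.1724 N/mm

1.17 N/mm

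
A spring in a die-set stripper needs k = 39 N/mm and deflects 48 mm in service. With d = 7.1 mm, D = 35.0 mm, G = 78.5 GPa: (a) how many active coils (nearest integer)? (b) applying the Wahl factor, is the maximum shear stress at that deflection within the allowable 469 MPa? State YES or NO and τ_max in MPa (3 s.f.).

(a) 15 coils; (b) NO, τ_max = 610 MPa

N_a = Gd⁴/(8D³k) = (78.5×10³)(7.1⁴)/(8·35.0³·39) = 14.91 → N_a = 15
Actual rate k = Gd⁴/(8D³·15) = 38.772 N/mm
Working load F = kδ = 38.772·48 = 1861.1 N
C = 35.0/7.1 = 4.9296; K_W = (4C−1)/(4C−4)+0.615/C = 1.3156
τ_max = K_W·8FD/(πd³) = 1.3156·463.44 = 609.71 MPa
τ_max > 469 MPa → exceeds allowable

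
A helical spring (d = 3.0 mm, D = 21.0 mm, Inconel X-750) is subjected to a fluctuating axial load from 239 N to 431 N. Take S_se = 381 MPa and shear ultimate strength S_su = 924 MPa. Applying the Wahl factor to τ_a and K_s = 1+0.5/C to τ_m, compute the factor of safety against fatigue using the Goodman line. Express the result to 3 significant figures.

C = D/d = 21.0/3.0 = 7.0000; K_W = (4C−1)/(4C−4)+0.615/C = 1.2129; K_s = 1+0.5/C = 1.0714
F_a = (F_max−F_min)/2 = 96 N; F_m = (F_max+F_min)/2 = 335 N
τ_a = K_W·8F_aD/(πd³) = 1.2129 × 190.14 = 230.61 MPa
τ_m = K_s·8F_mD/(πd³) = 1.0714 × 663.5 = 710.89 MPa
Goodman: 1/n_f = τ_a/S_se + τ_m/S_su = 230.61/381 + 710.89/924 = 0.60527 + 0.76936 = 1.3746
n_f = 1/1.3746 = 0.7275

0.727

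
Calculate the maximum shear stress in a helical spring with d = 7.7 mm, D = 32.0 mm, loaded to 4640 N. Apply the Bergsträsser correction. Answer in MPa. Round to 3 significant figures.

Spring index C = D/d = 32.0/7.7 = 4.1558
K_B = (4C+2)/(4C−3) = 18.623/13.623 = 1.3670
τ₀ = 8FD/(πd³) = 8·4640·32.0/(π·7.7³) = 1.18784e+06/1434.2 = 828.2 MPa
τ_max = K·τ₀ = 1.3670 × 828.2 = 1132.2 MPa

1130 MPa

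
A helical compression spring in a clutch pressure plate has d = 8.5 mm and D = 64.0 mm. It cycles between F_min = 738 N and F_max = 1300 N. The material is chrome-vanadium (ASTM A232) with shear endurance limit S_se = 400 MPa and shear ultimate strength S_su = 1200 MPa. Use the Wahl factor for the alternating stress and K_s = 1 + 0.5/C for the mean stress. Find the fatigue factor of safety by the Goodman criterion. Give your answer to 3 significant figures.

2.16

C = D/d = 64.0/8.5 = 7.5294; K_W = (4C−1)/(4C−4)+0.615/C = 1.1965; K_s = 1+0.5/C = 1.0664
F_a = (F_max−F_min)/2 = 281 N; F_m = (F_max+F_min)/2 = 1019 N
τ_a = K_W·8F_aD/(πd³) = 1.1965 × 74.571 = 89.227 MPa
τ_m = K_s·8F_mD/(πd³) = 1.0664 × 270.42 = 288.38 MPa
Goodman: 1/n_f = τ_a/S_se + τ_m/S_su = 89.227/400 + 288.38/1200 = 0.22307 + 0.24031 = 0.46338
n_f = 1/0.46338 = 2.158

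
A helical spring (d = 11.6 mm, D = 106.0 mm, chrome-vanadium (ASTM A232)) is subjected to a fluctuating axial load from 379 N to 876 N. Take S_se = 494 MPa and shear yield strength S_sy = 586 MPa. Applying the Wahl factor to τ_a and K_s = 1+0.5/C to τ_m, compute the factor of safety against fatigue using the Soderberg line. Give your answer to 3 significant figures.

C = D/d = 106.0/11.6 = 9.1379; K_W = (4C−1)/(4C−4)+0.615/C = 1.1595; K_s = 1+0.5/C = 1.0547
F_a = (F_max−F_min)/2 = 248.5 N; F_m = (F_max+F_min)/2 = 627.5 N
τ_a = K_W·8F_aD/(πd³) = 1.1595 × 42.973 = 49.826 MPa
τ_m = K_s·8F_mD/(πd³) = 1.0547 × 108.51 = 114.45 MPa
Soderberg: 1/n_f = τ_a/S_se + τ_m/S_sy = 49.826/494 + 114.45/586 = 0.10086 + 0.19531 = 0.29617
n_f = 1/0.29617 = 3.376

3.38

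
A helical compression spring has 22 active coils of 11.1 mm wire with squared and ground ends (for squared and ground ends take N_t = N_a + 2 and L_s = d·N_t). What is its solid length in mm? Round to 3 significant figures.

squared and ground ends: N_t = N_a + 2 = 22 + 2 = 24
L_s = d·N_t = 11.1 × 24 = 266.4 mm

266 mm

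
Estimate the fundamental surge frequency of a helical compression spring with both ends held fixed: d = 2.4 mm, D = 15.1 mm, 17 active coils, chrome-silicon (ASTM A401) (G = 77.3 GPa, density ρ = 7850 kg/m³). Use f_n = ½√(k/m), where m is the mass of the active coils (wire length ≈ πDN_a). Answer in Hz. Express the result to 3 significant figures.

k = Gd⁴/(8D³N_a) = (77.3×10³)(2.4⁴)/(8·15.1³·17) = 5.4772 N/mm = 5477.2 N/m
Wire length L = πDN_a = π·15.1·17 = 806.45 mm
m = ρ·(πd²/4)·L = 7850 × 4.5239×10⁻⁶ m² × 0.80645 m = 0.028639 kg
f_n = ½√(k/m) = 0.5·√(5477.2/0.028639) = 0.5·√(1.9125e+05) = 218.66 Hz

219 Hz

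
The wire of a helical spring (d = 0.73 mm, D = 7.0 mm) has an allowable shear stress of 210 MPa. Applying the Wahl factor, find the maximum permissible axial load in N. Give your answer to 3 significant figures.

C = D/d = 7.0/0.73 = 9.5890
K_W = (4C−1)/(4C−4) + 0.615/C = 37.356/34.356 + 0.0641 = 1.1515
τ_max = K·8FD/(πd³) → F_max = τ_allow·πd³/(8DK)
F_max = 210·π·0.73³/(8·7.0·1.1515) = 256.65/64.482 = 3.9802 N

3.98 N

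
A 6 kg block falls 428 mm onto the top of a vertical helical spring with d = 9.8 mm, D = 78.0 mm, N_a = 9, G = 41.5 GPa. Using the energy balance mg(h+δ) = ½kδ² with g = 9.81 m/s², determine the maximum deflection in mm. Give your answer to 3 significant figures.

72.5 mm

k = Gd⁴/(8D³N_a) = (41.5×10³)(9.8⁴)/(8·78.0³·9) = 11.203 N/mm
W = mg = 6 × 9.81 = 58.86 N
½kδ² − Wδ − Wh = 0 → δ = (W + √(W² + 2kWh))/k
δ = (58.86 + √(3464.5 + 564456))/11.203 = (58.86 + 753.61)/11.203 = 72.522 mm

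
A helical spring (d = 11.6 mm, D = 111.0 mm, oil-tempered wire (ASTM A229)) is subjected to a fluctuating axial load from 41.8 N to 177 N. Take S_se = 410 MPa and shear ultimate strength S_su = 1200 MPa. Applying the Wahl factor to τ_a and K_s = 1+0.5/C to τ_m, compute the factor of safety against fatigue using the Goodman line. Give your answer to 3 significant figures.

C = D/d = 111.0/11.6 = 9.5690; K_W = (4C−1)/(4C−4)+0.615/C = 1.1518; K_s = 1+0.5/C = 1.0523
F_a = (F_max−F_min)/2 = 67.6 N; F_m = (F_max+F_min)/2 = 109.4 N
τ_a = K_W·8F_aD/(πd³) = 1.1518 × 12.242 = 14.1 MPa
τ_m = K_s·8F_mD/(πd³) = 1.0523 × 19.811 = 20.846 MPa
Goodman: 1/n_f = τ_a/S_se + τ_m/S_su = 14.1/410 + 20.846/1200 = 0.03439 + 0.01737 = 0.051761
n_f = 1/0.051761 = 19.32

19.3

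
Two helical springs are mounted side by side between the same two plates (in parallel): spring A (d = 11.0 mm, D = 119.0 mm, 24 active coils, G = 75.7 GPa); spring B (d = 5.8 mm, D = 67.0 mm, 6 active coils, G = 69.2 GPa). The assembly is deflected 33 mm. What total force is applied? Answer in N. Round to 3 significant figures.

k_A = Gd⁴/(8D³N_a) = (75.7×10³)(11.0⁴)/(8·119.0³·24) = 3.4255 N/mm
k_B = Gd⁴/(8D³N_a) = (69.2×10³)(5.8⁴)/(8·67.0³·6) = 5.4244 N/mm
Parallel: k_eq = 3.4255 + 5.4244 = 8.8499 N/mm
F = k_eq·δ = 8.8499·33 = 292.05 N

292 N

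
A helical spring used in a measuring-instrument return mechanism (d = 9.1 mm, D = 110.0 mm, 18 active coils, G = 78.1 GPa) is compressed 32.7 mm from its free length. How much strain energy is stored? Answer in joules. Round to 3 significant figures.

k = Gd⁴/(8D³N_a) = (78.1×10³)(9.1⁴)/(8·110.0³·18) = 2.7943 N/mm
U = ½kδ² = 0.5 × 2.7943 × 32.7² = 1494 N·mm = 1.494 J

1.49 J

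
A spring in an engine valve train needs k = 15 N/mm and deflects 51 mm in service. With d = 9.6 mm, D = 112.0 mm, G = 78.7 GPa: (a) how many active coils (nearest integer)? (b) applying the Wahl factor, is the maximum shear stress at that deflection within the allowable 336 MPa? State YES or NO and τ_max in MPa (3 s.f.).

N_a = Gd⁴/(8D³k) = (78.7×10³)(9.6⁴)/(8·112.0³·15) = 3.965 → N_a = 4
Actual rate k = Gd⁴/(8D³·4) = 14.868 N/mm
Working load F = kδ = 14.868·51 = 758.27 N
C = 112.0/9.6 = 11.6667; K_W = (4C−1)/(4C−4)+0.615/C = 1.1230
τ_max = K_W·8FD/(πd³) = 1.1230·244.44 = 274.51 MPa
τ_max ≤ 336 MPa → acceptable

(a) 4 coils; (b) YES, τ_max = 275 MPa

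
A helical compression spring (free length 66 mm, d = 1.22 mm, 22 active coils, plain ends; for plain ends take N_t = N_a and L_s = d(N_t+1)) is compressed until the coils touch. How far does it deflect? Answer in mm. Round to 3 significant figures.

37.9 mm

N_t = 22; L_s = 1.22·23 = 28.06 mm
δ_solid = L₀ − L_s = 66 − 28.06 = 37.94 mm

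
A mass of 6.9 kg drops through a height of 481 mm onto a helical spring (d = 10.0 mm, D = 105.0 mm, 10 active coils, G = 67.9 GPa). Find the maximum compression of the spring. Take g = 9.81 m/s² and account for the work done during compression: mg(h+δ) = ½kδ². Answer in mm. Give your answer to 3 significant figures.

k = Gd⁴/(8D³N_a) = (67.9×10³)(10.0⁴)/(8·105.0³·10) = 7.3318 N/mm
W = mg = 6.9 × 9.81 = 67.689 N
½kδ² − Wδ − Wh = 0 → δ = (W + √(W² + 2kWh))/k
δ = (67.689 + √(4581.8 + 477425))/7.3318 = (67.689 + 694.27)/7.3318 = 103.92 mm

104 mm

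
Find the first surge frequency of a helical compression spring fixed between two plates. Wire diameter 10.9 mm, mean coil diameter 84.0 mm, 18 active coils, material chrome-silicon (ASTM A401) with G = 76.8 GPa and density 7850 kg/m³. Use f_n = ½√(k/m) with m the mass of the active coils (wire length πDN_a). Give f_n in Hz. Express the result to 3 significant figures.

30.2 Hz

k = Gd⁴/(8D³N_a) = (76.8×10³)(10.9⁴)/(8·84.0³·18) = 12.702 N/mm = 12702 N/m
Wire length L = πDN_a = π·84.0·18 = 4750.1 mm
m = ρ·(πd²/4)·L = 7850 × 93.313×10⁻⁶ m² × 4.7501 m = 3.4795 kg
f_n = ½√(k/m) = 0.5·√(12702/3.4795) = 0.5·√(3650.5) = 30.21 Hz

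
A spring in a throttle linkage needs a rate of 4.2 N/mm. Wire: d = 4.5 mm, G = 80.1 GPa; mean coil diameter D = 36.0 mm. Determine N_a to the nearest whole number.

N_a = Gd⁴/(8D³k) = (80.1×10³ × 4.5⁴)/(8 × 36.0³ × 4.2)
    = 3.2846e+07 / 1.56764e+06 = 20.95 → 21 coils

21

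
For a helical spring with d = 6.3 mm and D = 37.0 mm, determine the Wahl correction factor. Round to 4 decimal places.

1.2586

C = D/d = 37.0/6.3 = 5.8730
K_W = (4C−1)/(4C−4) + 0.615/C = 22.492/19.492 + 0.1047 = 1.2586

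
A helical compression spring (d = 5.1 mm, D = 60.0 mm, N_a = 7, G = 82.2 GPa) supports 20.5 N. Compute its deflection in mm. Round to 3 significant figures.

4.46 mm

k = Gd⁴/(8D³N_a) = (82.2×10³)(5.1⁴)/(8·60.0³·7) = 4.5974 N/mm
δ = F/k = 20.5 / 4.5974 = 4.4591 mm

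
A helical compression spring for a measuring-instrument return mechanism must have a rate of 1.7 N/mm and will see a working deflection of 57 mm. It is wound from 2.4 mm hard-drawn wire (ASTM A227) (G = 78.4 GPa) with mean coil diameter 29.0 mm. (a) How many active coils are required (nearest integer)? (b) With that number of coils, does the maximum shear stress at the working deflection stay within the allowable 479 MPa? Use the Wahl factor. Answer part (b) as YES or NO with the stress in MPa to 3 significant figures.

(a) 8 coils; (b) NO, τ_max = 568 MPa

N_a = Gd⁴/(8D³k) = (78.4×10³)(2.4⁴)/(8·29.0³·1.7) = 7.842 → N_a = 8
Actual rate k = Gd⁴/(8D³·8) = 1.6664 N/mm
Working load F = kδ = 1.6664·57 = 94.987 N
C = 29.0/2.4 = 12.0833; K_W = (4C−1)/(4C−4)+0.615/C = 1.1186
τ_max = K_W·8FD/(πd³) = 1.1186·507.42 = 567.58 MPa
τ_max > 479 MPa → exceeds allowable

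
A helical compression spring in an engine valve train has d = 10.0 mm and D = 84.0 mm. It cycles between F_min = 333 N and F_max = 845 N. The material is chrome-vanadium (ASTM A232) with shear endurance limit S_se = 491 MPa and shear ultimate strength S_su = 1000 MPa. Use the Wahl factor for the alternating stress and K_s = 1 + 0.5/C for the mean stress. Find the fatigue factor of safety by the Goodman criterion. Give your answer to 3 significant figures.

C = D/d = 84.0/10.0 = 8.4000; K_W = (4C−1)/(4C−4)+0.615/C = 1.1746; K_s = 1+0.5/C = 1.0595
F_a = (F_max−F_min)/2 = 256 N; F_m = (F_max+F_min)/2 = 589 N
τ_a = K_W·8F_aD/(πd³) = 1.1746 × 54.759 = 64.319 MPa
τ_m = K_s·8F_mD/(πd³) = 1.0595 × 125.99 = 133.49 MPa
Goodman: 1/n_f = τ_a/S_se + τ_m/S_su = 64.319/491 + 133.49/1000 = 0.13100 + 0.13349 = 0.26448
n_f = 1/0.26448 = 3.781

3.78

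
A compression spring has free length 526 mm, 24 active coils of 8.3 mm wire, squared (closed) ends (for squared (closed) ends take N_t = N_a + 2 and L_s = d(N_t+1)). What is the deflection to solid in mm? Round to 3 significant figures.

302 mm

N_t = 26; L_s = 8.3·27 = 224.1 mm
δ_solid = L₀ − L_s = 526 − 224.1 = 301.9 mm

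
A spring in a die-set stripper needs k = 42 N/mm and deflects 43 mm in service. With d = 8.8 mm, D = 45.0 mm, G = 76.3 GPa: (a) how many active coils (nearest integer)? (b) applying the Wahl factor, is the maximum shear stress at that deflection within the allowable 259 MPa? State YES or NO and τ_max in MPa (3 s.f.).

(a) 15 coils; (b) NO, τ_max = 394 MPa

N_a = Gd⁴/(8D³k) = (76.3×10³)(8.8⁴)/(8·45.0³·42) = 14.94 → N_a = 15
Actual rate k = Gd⁴/(8D³·15) = 41.844 N/mm
Working load F = kδ = 41.844·43 = 1799.3 N
C = 45.0/8.8 = 5.1136; K_W = (4C−1)/(4C−4)+0.615/C = 1.3026
τ_max = K_W·8FD/(πd³) = 1.3026·302.56 = 394.11 MPa
τ_max > 259 MPa → exceeds allowable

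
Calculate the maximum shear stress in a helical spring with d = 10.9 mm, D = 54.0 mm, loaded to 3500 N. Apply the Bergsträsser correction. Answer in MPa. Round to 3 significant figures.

Spring index C = D/d = 54.0/10.9 = 4.9541
K_B = (4C+2)/(4C−3) = 21.817/16.817 = 1.2973
τ₀ = 8FD/(πd³) = 8·3500·54.0/(π·10.9³) = 1.512e+06/4068.5 = 371.64 MPa
τ_max = K·τ₀ = 1.2973 × 371.64 = 482.14 MPa

482 MPa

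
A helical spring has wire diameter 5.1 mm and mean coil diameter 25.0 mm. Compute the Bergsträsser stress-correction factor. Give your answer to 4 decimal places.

1.3011

C = D/d = 25.0/5.1 = 4.9020
K_B = (4C+2)/(4C−3) = 21.608/16.608 = 1.3011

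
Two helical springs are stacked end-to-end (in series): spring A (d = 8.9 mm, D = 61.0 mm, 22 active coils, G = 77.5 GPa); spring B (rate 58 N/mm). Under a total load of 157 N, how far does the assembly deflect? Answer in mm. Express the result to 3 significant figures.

15.6 mm

k_A = Gd⁴/(8D³N_a) = (77.5×10³)(8.9⁴)/(8·61.0³·22) = 12.172 N/mm
Series: 1/k_eq = 1/12.172 + 1/58 = 0.099398; k_eq = 10.061 N/mm
δ = F/k_eq = 157/10.061 = 15.605 mm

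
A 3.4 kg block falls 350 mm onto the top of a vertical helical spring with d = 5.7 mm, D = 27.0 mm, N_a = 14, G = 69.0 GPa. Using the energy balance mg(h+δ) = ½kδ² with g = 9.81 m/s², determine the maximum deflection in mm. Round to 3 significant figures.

27.6 mm

k = Gd⁴/(8D³N_a) = (69.0×10³)(5.7⁴)/(8·27.0³·14) = 33.04 N/mm
W = mg = 3.4 × 9.81 = 33.354 N
½kδ² − Wδ − Wh = 0 → δ = (W + √(W² + 2kWh))/k
δ = (33.354 + √(1112.5 + 771410))/33.04 = (33.354 + 878.93)/33.04 = 27.612 mm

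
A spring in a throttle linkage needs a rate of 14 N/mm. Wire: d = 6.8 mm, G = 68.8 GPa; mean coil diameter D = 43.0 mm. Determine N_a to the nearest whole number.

17

N_a = Gd⁴/(8D³k) = (68.8×10³ × 6.8⁴)/(8 × 43.0³ × 14)
    = 1.47104e+08 / 8.90478e+06 = 16.52 → 17 coils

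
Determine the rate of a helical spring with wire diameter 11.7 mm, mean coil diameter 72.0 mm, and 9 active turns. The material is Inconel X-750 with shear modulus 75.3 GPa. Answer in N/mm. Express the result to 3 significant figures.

52.5 N/mm

k = Gd⁴/(8D³N_a) = (75.3×10³ × 11.7⁴) / (8 × 72.0³ × 9)
  = 1.41104e+09 / 2.68739e+07 = 52.506 N/mm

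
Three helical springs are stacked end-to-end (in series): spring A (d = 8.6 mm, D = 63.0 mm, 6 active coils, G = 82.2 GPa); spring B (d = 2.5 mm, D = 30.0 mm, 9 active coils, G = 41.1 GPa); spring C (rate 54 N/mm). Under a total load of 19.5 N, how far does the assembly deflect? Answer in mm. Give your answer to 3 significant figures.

k_A = Gd⁴/(8D³N_a) = (82.2×10³)(8.6⁴)/(8·63.0³·6) = 37.463 N/mm
k_B = Gd⁴/(8D³N_a) = (41.1×10³)(2.5⁴)/(8·30.0³·9) = 0.82586 N/mm
Series: 1/k_eq = 1/37.463 + 1/0.82586 + 1/54 = 1.2561; k_eq = 0.79613 N/mm
δ = F/k_eq = 19.5/0.79613 = 24.493 mm

24.5 mm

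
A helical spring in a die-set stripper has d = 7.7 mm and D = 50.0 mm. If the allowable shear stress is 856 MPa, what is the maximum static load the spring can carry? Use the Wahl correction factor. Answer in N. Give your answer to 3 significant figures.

C = D/d = 50.0/7.7 = 6.4935
K_W = (4C−1)/(4C−4) + 0.615/C = 24.974/21.974 + 0.0947 = 1.2312
τ_max = K·8FD/(πd³) → F_max = τ_allow·πd³/(8DK)
F_max = 856·π·7.7³/(8·50.0·1.2312) = 1.2277e+06/492.49 = 2492.8 N

2490 N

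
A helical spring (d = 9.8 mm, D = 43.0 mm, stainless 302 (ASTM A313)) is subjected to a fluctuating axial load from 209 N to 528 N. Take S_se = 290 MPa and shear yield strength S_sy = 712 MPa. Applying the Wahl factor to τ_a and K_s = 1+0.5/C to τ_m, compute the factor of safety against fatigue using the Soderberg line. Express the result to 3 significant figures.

6.49

C = D/d = 43.0/9.8 = 4.3878; K_W = (4C−1)/(4C−4)+0.615/C = 1.3615; K_s = 1+0.5/C = 1.1140
F_a = (F_max−F_min)/2 = 159.5 N; F_m = (F_max+F_min)/2 = 368.5 N
τ_a = K_W·8F_aD/(πd³) = 1.3615 × 18.556 = 25.265 MPa
τ_m = K_s·8F_mD/(πd³) = 1.1140 × 42.871 = 47.757 MPa
Soderberg: 1/n_f = τ_a/S_se + τ_m/S_sy = 25.265/290 + 47.757/712 = 0.08712 + 0.06707 = 0.1542
n_f = 1/0.1542 = 6.485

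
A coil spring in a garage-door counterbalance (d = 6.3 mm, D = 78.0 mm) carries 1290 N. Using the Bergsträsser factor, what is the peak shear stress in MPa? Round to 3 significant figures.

Spring index C = D/d = 78.0/6.3 = 12.3810
K_B = (4C+2)/(4C−3) = 51.524/46.524 = 1.1075
τ₀ = 8FD/(πd³) = 8·1290·78.0/(π·6.3³) = 804960/785.55 = 1024.7 MPa
τ_max = K·τ₀ = 1.1075 × 1024.7 = 1134.8 MPa

1130 MPa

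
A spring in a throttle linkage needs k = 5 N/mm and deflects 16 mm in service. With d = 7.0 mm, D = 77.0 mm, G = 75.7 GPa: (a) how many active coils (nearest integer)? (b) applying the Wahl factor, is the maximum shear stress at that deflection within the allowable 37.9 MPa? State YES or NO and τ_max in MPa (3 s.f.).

(a) 10 coils; (b) NO, τ_max = 51.5 MPa

N_a = Gd⁴/(8D³k) = (75.7×10³)(7.0⁴)/(8·77.0³·5) = 9.953 → N_a = 10
Actual rate k = Gd⁴/(8D³·10) = 4.9765 N/mm
Working load F = kδ = 4.9765·16 = 79.624 N
C = 77.0/7.0 = 11.0000; K_W = (4C−1)/(4C−4)+0.615/C = 1.1309
τ_max = K_W·8FD/(πd³) = 1.1309·45.518 = 51.477 MPa
τ_max > 37.9 MPa → exceeds allowable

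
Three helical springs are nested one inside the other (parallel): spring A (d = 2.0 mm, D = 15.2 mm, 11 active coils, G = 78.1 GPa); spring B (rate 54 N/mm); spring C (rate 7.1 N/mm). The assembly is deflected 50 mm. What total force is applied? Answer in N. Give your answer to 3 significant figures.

k_A = Gd⁴/(8D³N_a) = (78.1×10³)(2.0⁴)/(8·15.2³·11) = 4.0435 N/mm
Parallel: k_eq = 4.0435 + 54 + 7.1 = 65.144 N/mm
F = k_eq·δ = 65.144·50 = 3257.2 N

3260 N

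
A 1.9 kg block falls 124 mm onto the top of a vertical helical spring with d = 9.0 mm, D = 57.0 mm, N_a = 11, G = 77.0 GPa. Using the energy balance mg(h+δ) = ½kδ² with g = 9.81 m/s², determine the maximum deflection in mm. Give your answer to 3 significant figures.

k = Gd⁴/(8D³N_a) = (77.0×10³)(9.0⁴)/(8·57.0³·11) = 30.999 N/mm
W = mg = 1.9 × 9.81 = 18.639 N
½kδ² − Wδ − Wh = 0 → δ = (W + √(W² + 2kWh))/k
δ = (18.639 + √(347.41 + 143294))/30.999 = (18.639 + 379)/30.999 = 12.827 mm

12.8 mm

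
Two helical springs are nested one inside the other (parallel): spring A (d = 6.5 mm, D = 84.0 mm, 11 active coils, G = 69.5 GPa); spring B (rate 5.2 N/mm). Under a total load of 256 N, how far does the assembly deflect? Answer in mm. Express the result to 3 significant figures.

k_A = Gd⁴/(8D³N_a) = (69.5×10³)(6.5⁴)/(8·84.0³·11) = 2.3786 N/mm
Parallel: k_eq = 2.3786 + 5.2 = 7.5786 N/mm
δ = F/k_eq = 256/7.5786 = 33.779 mm

33.8 mm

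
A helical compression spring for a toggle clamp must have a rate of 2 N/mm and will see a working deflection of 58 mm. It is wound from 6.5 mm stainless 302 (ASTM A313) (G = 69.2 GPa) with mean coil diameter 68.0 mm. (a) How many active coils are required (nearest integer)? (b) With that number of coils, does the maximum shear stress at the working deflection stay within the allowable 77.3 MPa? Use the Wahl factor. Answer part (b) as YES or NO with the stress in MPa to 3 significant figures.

(a) 25 coils; (b) NO, τ_max = 81.8 MPa

N_a = Gd⁴/(8D³k) = (69.2×10³)(6.5⁴)/(8·68.0³·2) = 24.55 → N_a = 25
Actual rate k = Gd⁴/(8D³·25) = 1.9643 N/mm
Working load F = kδ = 1.9643·58 = 113.93 N
C = 68.0/6.5 = 10.4615; K_W = (4C−1)/(4C−4)+0.615/C = 1.1381
τ_max = K_W·8FD/(πd³) = 1.1381·71.836 = 81.753 MPa
τ_max > 77.3 MPa → exceeds allowable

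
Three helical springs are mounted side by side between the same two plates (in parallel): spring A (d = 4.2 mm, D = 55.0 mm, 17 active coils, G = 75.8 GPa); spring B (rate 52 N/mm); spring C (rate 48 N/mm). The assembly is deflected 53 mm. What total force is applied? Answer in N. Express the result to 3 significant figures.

5360 N

k_A = Gd⁴/(8D³N_a) = (75.8×10³)(4.2⁴)/(8·55.0³·17) = 1.0424 N/mm
Parallel: k_eq = 1.0424 + 52 + 48 = 101.04 N/mm
F = k_eq·δ = 101.04·53 = 5355.2 N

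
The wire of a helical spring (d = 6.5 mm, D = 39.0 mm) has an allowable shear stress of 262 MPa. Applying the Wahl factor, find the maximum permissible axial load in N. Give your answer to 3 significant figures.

C = D/d = 39.0/6.5 = 6.0000
K_W = (4C−1)/(4C−4) + 0.615/C = 23.000/20.000 + 0.1025 = 1.2525
τ_max = K·8FD/(πd³) → F_max = τ_allow·πd³/(8DK)
F_max = 262·π·6.5³/(8·39.0·1.2525) = 2.2604e+05/390.78 = 578.44 N

578 N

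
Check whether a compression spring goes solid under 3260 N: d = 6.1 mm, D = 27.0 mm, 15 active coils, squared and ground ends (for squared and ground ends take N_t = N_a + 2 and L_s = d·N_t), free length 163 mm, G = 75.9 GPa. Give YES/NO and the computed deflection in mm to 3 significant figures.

k = Gd⁴/(8D³N_a) = (75.9×10³)(6.1⁴)/(8·27.0³·15) = 44.493 N/mm
N_t = 17; L_s = 6.1·17 = 103.7 mm; δ_solid = L₀ − L_s = 163 − 103.7 = 59.3 mm
δ = F/k = 3260/44.493 = 73.27 mm
δ ≥ δ_solid → spring goes solid

YES, δ = 73.3 mm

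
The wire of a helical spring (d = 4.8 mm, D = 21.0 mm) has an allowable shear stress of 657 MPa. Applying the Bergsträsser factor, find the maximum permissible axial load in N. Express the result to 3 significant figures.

C = D/d = 21.0/4.8 = 4.3750
K_B = (4C+2)/(4C−3) = 19.500/14.500 = 1.3448
τ_max = K·8FD/(πd³) → F_max = τ_allow·πd³/(8DK)
F_max = 657·π·4.8³/(8·21.0·1.3448) = 2.2826e+05/225.93 = 1010.3 N

1010 N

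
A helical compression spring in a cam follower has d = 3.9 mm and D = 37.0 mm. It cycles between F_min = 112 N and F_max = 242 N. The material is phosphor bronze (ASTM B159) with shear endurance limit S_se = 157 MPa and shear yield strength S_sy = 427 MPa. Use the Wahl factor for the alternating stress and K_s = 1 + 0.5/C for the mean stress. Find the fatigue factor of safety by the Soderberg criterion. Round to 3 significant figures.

C = D/d = 37.0/3.9 = 9.4872; K_W = (4C−1)/(4C−4)+0.615/C = 1.1532; K_s = 1+0.5/C = 1.0527
F_a = (F_max−F_min)/2 = 65 N; F_m = (F_max+F_min)/2 = 177 N
τ_a = K_W·8F_aD/(πd³) = 1.1532 × 103.24 = 119.06 MPa
τ_m = K_s·8F_mD/(πd³) = 1.0527 × 281.14 = 295.96 MPa
Soderberg: 1/n_f = τ_a/S_se + τ_m/S_sy = 119.06/157 + 295.96/427 = 0.75834 + 0.69311 = 1.4514
n_f = 1/1.4514 = 0.689

0.689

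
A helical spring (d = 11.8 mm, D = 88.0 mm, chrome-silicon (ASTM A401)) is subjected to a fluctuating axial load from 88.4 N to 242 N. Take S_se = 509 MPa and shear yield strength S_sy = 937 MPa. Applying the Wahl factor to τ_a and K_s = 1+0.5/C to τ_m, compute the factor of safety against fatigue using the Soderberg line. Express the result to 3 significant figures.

19.9

C = D/d = 88.0/11.8 = 7.4576; K_W = (4C−1)/(4C−4)+0.615/C = 1.1986; K_s = 1+0.5/C = 1.0670
F_a = (F_max−F_min)/2 = 76.8 N; F_m = (F_max+F_min)/2 = 165.2 N
τ_a = K_W·8F_aD/(πd³) = 1.1986 × 10.475 = 12.555 MPa
τ_m = K_s·8F_mD/(πd³) = 1.0670 × 22.531 = 24.042 MPa
Soderberg: 1/n_f = τ_a/S_se + τ_m/S_sy = 12.555/509 + 24.042/937 = 0.02467 + 0.02566 = 0.050324
n_f = 1/0.050324 = 19.87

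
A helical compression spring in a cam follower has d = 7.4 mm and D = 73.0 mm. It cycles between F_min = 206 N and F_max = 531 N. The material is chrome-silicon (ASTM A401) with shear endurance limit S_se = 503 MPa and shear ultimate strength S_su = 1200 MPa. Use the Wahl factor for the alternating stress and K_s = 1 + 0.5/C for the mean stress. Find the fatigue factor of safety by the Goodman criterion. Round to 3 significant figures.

3.14

C = D/d = 73.0/7.4 = 9.8649; K_W = (4C−1)/(4C−4)+0.615/C = 1.1469; K_s = 1+0.5/C = 1.0507
F_a = (F_max−F_min)/2 = 162.5 N; F_m = (F_max+F_min)/2 = 368.5 N
τ_a = K_W·8F_aD/(πd³) = 1.1469 × 74.545 = 85.5 MPa
τ_m = K_s·8F_mD/(πd³) = 1.0507 × 169.05 = 177.61 MPa
Goodman: 1/n_f = τ_a/S_se + τ_m/S_su = 85.5/503 + 177.61/1200 = 0.16998 + 0.14801 = 0.31799
n_f = 1/0.31799 = 3.145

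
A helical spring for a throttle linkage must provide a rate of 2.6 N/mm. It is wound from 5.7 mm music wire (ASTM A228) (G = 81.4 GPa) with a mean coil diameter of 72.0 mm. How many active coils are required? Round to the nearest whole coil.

11

N_a = Gd⁴/(8D³k) = (81.4×10³ × 5.7⁴)/(8 × 72.0³ × 2.6)
    = 8.59258e+07 / 7.76356e+06 = 11.07 → 11 coils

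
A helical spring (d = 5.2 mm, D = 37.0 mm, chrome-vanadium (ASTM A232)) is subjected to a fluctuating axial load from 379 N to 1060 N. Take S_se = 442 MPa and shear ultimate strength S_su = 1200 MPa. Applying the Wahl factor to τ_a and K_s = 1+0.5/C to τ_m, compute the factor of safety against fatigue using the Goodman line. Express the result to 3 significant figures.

0.949

C = D/d = 37.0/5.2 = 7.1154; K_W = (4C−1)/(4C−4)+0.615/C = 1.2091; K_s = 1+0.5/C = 1.0703
F_a = (F_max−F_min)/2 = 340.5 N; F_m = (F_max+F_min)/2 = 719.5 N
τ_a = K_W·8F_aD/(πd³) = 1.2091 × 228.16 = 275.87 MPa
τ_m = K_s·8F_mD/(πd³) = 1.0703 × 482.13 = 516.01 MPa
Goodman: 1/n_f = τ_a/S_se + τ_m/S_su = 275.87/442 + 516.01/1200 = 0.62414 + 0.43001 = 1.0541
n_f = 1/1.0541 = 0.9486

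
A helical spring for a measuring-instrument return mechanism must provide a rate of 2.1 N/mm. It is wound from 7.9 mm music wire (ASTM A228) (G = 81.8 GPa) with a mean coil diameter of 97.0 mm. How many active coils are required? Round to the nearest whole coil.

N_a = Gd⁴/(8D³k) = (81.8×10³ × 7.9⁴)/(8 × 97.0³ × 2.1)
    = 3.18612e+08 / 1.53329e+07 = 20.78 → 21 coils

21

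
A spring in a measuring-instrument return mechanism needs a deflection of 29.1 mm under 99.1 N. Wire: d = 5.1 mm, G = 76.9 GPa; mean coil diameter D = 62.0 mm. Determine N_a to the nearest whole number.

8

Required rate k = F/δ = 99.1/29.1 = 3.4055 N/mm
N_a = Gd⁴/(8D³k) = (76.9×10³ × 5.1⁴)/(8 × 62.0³ × 3.4055)
    = 5.20244e+07 / 6.493e+06 = 8.012 → 8 coils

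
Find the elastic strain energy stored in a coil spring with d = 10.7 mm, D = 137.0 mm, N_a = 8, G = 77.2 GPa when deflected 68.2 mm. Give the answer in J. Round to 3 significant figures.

k = Gd⁴/(8D³N_a) = (77.2×10³)(10.7⁴)/(8·137.0³·8) = 6.1491 N/mm
U = ½kδ² = 0.5 × 6.1491 × 68.2² = 14300 N·mm = 14.3 J

14.3 J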